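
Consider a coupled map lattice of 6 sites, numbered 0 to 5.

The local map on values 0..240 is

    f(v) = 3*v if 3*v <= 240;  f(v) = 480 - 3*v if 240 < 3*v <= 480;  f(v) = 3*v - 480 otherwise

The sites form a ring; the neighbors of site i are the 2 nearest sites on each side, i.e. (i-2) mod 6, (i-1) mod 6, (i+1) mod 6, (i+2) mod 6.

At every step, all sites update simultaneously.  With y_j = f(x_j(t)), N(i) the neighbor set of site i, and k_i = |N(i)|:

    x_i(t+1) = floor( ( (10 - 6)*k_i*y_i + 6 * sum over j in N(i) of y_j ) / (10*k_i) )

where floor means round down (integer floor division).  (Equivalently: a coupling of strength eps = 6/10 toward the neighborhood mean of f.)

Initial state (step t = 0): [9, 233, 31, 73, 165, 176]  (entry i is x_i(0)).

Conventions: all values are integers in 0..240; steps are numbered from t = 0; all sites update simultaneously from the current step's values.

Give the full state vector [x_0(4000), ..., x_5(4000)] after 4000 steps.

Simulating step by step:
t=0: [9, 233, 31, 73, 165, 176]
t=1: [67, 145, 109, 143, 64, 91]
t=2: [169, 109, 134, 109, 168, 156]
t=3: [50, 101, 84, 101, 50, 58]
t=4: [169, 180, 189, 180, 169, 167]
t=5: [40, 53, 60, 53, 40, 34]
t=6: [132, 147, 155, 147, 132, 124]
t=7: [70, 52, 42, 52, 70, 80]
t=8: [193, 172, 160, 172, 193, 205]
t=9: [80, 54, 40, 54, 80, 94]
t=10: [204, 172, 168, 172, 204, 199]
t=11: [99, 60, 60, 60, 99, 97]
t=12: [183, 181, 180, 181, 183, 184]
t=13: [67, 64, 63, 64, 67, 68]
t=14: [198, 194, 193, 194, 198, 199]
t=15: [110, 105, 104, 105, 110, 111]
t=16: [154, 160, 161, 160, 154, 153]
t=17: [13, 6, 6, 6, 13, 13]
t=18: [32, 24, 24, 24, 32, 32]
t=19: [88, 79, 79, 79, 88, 88]
t=20: [222, 230, 230, 230, 222, 222]
t=21: [193, 202, 202, 202, 193, 193]
t=22: [107, 117, 117, 117, 107, 107]
t=23: [150, 138, 138, 138, 150, 150]
t=24: [40, 55, 55, 55, 40, 40]
t=25: [133, 151, 151, 151, 133, 133]
t=26: [64, 43, 43, 43, 64, 64]
t=27: [173, 147, 147, 147, 173, 173]
t=28: [39, 39, 39, 39, 39, 39]
t=29: [117, 117, 117, 117, 117, 117]
t=30: [129, 129, 129, 129, 129, 129]
t=31: [93, 93, 93, 93, 93, 93]
t=32: [201, 201, 201, 201, 201, 201]
t=33: [123, 123, 123, 123, 123, 123]
t=34: [111, 111, 111, 111, 111, 111]
t=35: [147, 147, 147, 147, 147, 147]
t=36: [39, 39, 39, 39, 39, 39]

Answer: [201, 201, 201, 201, 201, 201]
Key observation: The state at step 28, [39, 39, 39, 39, 39, 39], reappears at step 36: the system is in a cycle of period 8 from step 28 on.  Therefore the state at step 4000 equals the state at step 28 + ((4000 - 28) mod 8) = 32, which is [201, 201, 201, 201, 201, 201].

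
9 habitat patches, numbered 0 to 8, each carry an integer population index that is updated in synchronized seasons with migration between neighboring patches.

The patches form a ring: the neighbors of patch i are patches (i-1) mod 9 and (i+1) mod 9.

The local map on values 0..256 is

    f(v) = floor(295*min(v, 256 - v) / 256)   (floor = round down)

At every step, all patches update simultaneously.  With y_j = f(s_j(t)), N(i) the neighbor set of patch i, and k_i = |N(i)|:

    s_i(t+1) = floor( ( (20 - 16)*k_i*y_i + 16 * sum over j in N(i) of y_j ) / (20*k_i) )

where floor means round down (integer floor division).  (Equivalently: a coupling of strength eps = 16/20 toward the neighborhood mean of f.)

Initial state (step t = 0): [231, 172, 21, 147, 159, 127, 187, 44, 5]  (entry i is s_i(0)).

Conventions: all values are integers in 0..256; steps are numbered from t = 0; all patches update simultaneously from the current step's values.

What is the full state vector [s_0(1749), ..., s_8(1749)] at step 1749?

Answer: [145, 145, 145, 145, 145, 145, 145, 145, 145]
Key observation: The state at step 21, [145, 145, 145, 145, 145, 145, 145, 145, 145], reappears at step 25: the system is in a cycle of period 4 from step 21 on.  Therefore the state at step 1749 equals the state at step 21 + ((1749 - 21) mod 4) = 21, which is [145, 145, 145, 145, 145, 145, 145, 145, 145].

Derivation:
t=0: [231, 172, 21, 147, 159, 127, 187, 44, 5]
t=1: [46, 40, 93, 79, 130, 105, 94, 43, 32]
t=2: [43, 73, 76, 119, 113, 125, 89, 67, 48]
t=3: [65, 71, 105, 114, 138, 121, 108, 78, 61]
t=4: [75, 93, 108, 128, 135, 131, 116, 95, 79]
t=5: [96, 105, 126, 134, 144, 137, 127, 111, 96]
t=6: [114, 126, 133, 137, 136, 137, 134, 127, 116]
t=7: [137, 137, 141, 139, 137, 138, 141, 138, 137]
t=8: [137, 135, 134, 134, 135, 134, 134, 134, 136]
t=9: [138, 138, 139, 139, 139, 139, 140, 139, 138]
t=10: [135, 134, 134, 134, 134, 133, 133, 134, 134]
t=11: [139, 139, 140, 140, 140, 140, 140, 140, 139]
t=12: [134, 133, 133, 133, 133, 133, 133, 133, 133]
t=13: [140, 140, 141, 141, 141, 141, 141, 141, 140]
t=14: [133, 132, 132, 132, 132, 132, 132, 132, 132]
t=15: [141, 141, 142, 142, 142, 142, 142, 142, 141]
t=16: [132, 131, 131, 131, 131, 131, 131, 131, 131]
t=17: [143, 143, 144, 144, 144, 144, 144, 144, 143]
t=18: [130, 129, 129, 129, 129, 129, 129, 129, 129]
t=19: [145, 145, 146, 146, 146, 146, 146, 146, 145]
t=20: [127, 126, 126, 126, 126, 126, 126, 126, 126]
t=21: [145, 145, 145, 145, 145, 145, 145, 145, 145]
t=22: [127, 127, 127, 127, 127, 127, 127, 127, 127]
t=23: [146, 146, 146, 146, 146, 146, 146, 146, 146]
t=24: [126, 126, 126, 126, 126, 126, 126, 126, 126]
t=25: [145, 145, 145, 145, 145, 145, 145, 145, 145]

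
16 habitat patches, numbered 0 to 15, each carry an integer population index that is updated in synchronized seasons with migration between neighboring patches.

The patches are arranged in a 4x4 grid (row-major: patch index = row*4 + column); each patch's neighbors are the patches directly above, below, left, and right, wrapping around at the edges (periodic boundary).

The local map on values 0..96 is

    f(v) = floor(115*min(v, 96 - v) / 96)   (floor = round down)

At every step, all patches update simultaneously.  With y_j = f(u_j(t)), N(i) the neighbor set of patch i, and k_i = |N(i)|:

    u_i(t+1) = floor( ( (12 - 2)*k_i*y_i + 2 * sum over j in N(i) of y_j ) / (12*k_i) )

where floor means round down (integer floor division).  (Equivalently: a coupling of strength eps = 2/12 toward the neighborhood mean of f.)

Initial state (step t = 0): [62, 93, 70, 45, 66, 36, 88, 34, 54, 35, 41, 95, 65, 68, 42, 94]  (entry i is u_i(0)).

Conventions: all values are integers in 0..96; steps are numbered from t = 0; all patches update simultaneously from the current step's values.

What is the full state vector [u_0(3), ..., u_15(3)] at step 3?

Answer: [49, 21, 39, 48, 51, 48, 27, 46, 51, 56, 52, 18, 47, 44, 50, 19]

Derivation:
t=0: [62, 93, 70, 45, 66, 36, 88, 34, 54, 35, 41, 95, 65, 68, 42, 94]
t=1: [38, 8, 30, 48, 36, 39, 14, 37, 46, 41, 45, 6, 36, 32, 46, 7]
t=2: [43, 14, 34, 53, 43, 43, 20, 41, 51, 48, 49, 12, 41, 38, 51, 13]
t=3: [49, 21, 39, 48, 51, 48, 27, 46, 51, 56, 52, 18, 47, 44, 50, 19]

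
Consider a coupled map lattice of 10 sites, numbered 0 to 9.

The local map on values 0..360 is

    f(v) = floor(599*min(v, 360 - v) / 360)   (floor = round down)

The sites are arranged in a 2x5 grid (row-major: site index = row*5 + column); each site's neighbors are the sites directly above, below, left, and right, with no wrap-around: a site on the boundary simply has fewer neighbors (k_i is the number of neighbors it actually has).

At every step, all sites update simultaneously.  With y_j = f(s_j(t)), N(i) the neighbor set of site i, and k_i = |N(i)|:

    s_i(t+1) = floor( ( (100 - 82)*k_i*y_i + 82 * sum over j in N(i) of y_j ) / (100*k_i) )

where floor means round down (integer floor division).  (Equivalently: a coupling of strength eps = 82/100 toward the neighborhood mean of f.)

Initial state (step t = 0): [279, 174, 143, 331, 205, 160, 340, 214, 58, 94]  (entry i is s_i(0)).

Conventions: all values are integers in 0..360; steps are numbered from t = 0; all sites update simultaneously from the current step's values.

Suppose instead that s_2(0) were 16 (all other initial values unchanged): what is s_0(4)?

Answer: s_0(4) = 129
Key observation: This trace re-runs the system from the modified initial state.

Derivation:
t=0: [279, 174, 16, 331, 205, 160, 340, 214, 58, 94]
t=1: [251, 104, 162, 112, 129, 116, 223, 85, 139, 172]
t=2: [182, 216, 185, 228, 232, 202, 179, 224, 209, 233]
t=3: [258, 284, 239, 245, 214, 290, 252, 270, 224, 227]
t=4: [129, 172, 163, 217, 212, 163, 139, 192, 194, 231]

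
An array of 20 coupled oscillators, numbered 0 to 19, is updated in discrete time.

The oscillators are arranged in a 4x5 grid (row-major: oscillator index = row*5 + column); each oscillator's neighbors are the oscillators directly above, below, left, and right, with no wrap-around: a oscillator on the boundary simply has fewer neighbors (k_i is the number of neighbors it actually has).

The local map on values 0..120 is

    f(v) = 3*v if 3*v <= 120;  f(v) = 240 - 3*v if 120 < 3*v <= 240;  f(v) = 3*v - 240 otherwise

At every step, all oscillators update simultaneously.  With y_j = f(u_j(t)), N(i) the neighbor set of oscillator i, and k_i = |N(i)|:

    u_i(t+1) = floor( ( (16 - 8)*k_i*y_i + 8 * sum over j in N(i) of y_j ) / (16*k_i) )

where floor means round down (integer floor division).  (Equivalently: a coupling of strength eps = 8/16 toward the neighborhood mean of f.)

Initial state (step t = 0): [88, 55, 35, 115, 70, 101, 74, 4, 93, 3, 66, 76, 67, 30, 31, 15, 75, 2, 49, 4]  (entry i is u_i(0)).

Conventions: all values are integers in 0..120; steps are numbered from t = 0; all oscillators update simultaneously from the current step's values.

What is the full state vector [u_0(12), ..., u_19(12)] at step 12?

Simulating step by step:
t=0: [88, 55, 35, 115, 70, 101, 74, 4, 93, 3, 66, 76, 67, 30, 31, 15, 75, 2, 49, 4]
t=1: [46, 62, 84, 81, 43, 45, 29, 31, 46, 31, 41, 20, 34, 78, 65, 36, 18, 27, 64, 52]
t=2: [90, 60, 31, 39, 79, 103, 82, 84, 75, 89, 104, 75, 81, 40, 53, 96, 68, 74, 52, 65]
t=3: [47, 51, 78, 77, 37, 52, 22, 20, 42, 30, 58, 22, 22, 82, 72, 51, 31, 29, 72, 63]
t=4: [92, 72, 29, 43, 80, 80, 70, 61, 77, 86, 72, 69, 60, 31, 36, 83, 86, 74, 36, 37]
t=5: [24, 37, 75, 71, 32, 15, 29, 51, 39, 28, 19, 33, 55, 82, 91, 15, 19, 40, 91, 109]
t=6: [75, 84, 45, 51, 75, 58, 86, 80, 84, 83, 60, 84, 76, 35, 46, 51, 72, 87, 52, 60]
t=7: [27, 29, 69, 65, 31, 48, 20, 18, 31, 26, 57, 20, 23, 78, 80, 64, 32, 30, 73, 76]
t=8: [86, 72, 47, 59, 77, 83, 67, 58, 69, 70, 68, 66, 60, 25, 16, 65, 81, 76, 28, 11]
t=9: [17, 38, 75, 55, 27, 20, 37, 61, 45, 30, 34, 38, 54, 65, 47, 32, 18, 30, 62, 49]
t=10: [69, 86, 48, 71, 81, 74, 98, 67, 85, 92, 96, 100, 77, 64, 87, 87, 77, 76, 65, 84]
t=11: [25, 39, 62, 32, 17, 31, 43, 41, 26, 24, 40, 45, 24, 35, 26, 24, 20, 16, 34, 22]
t=12: [90, 98, 82, 78, 67, 97, 109, 97, 87, 70, 105, 97, 82, 93, 79, 81, 67, 63, 87, 78]

Answer: [90, 98, 82, 78, 67, 97, 109, 97, 87, 70, 105, 97, 82, 93, 79, 81, 67, 63, 87, 78]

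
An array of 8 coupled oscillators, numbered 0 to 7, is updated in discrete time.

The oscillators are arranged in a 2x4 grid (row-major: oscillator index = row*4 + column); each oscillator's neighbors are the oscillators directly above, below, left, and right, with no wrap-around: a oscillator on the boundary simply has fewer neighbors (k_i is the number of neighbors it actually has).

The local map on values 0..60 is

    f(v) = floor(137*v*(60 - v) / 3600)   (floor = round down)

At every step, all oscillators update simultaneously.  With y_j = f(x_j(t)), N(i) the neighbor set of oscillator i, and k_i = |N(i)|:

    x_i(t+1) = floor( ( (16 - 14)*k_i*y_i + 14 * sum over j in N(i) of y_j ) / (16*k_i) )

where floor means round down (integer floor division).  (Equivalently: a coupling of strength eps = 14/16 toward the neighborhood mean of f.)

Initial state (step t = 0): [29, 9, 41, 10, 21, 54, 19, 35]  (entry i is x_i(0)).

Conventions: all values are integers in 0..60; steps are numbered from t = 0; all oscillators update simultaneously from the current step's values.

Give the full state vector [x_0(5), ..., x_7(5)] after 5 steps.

Answer: [33, 33, 33, 33, 33, 33, 33, 33]

Derivation:
t=0: [29, 9, 41, 10, 21, 54, 19, 35]
t=1: [25, 24, 22, 29, 24, 23, 25, 25]
t=2: [32, 32, 32, 32, 32, 32, 32, 33]
t=3: [34, 34, 34, 33, 34, 34, 33, 33]
t=4: [33, 33, 33, 33, 33, 33, 33, 33]
t=5: [33, 33, 33, 33, 33, 33, 33, 33]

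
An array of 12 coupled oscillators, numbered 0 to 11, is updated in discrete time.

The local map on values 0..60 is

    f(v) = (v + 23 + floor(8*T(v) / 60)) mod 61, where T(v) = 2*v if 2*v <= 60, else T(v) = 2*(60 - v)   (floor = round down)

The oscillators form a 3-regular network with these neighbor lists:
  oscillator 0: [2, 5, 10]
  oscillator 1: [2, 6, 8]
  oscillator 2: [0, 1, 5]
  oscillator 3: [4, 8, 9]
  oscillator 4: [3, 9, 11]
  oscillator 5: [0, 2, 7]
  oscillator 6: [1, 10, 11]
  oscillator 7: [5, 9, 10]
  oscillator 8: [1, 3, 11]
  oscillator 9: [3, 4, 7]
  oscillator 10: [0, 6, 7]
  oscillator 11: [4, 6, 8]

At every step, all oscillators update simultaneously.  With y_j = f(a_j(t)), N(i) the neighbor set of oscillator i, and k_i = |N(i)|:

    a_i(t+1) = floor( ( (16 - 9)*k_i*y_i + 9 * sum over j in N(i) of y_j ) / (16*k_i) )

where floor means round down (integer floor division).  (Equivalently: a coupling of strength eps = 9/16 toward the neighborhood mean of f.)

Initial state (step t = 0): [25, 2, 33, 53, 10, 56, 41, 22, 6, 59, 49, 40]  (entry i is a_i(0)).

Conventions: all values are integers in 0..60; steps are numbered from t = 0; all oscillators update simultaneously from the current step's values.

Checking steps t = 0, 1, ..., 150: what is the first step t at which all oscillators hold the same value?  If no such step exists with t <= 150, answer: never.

Answer: 20
Key observation: Synchronization is absorbing here: once all oscillators are equal they stay equal, and step 20 is the first all-equal step.

Derivation:
t=0: [25, 2, 33, 53, 10, 56, 41, 22, 6, 59, 49, 40]  (not all equal)
t=1: [30, 18, 19, 23, 23, 28, 11, 31, 22, 28, 26, 16]  (not all equal)
t=2: [30, 44, 39, 52, 51, 34, 42, 32, 48, 44, 30, 44]  (not all equal)
t=3: [1, 9, 4, 14, 13, 2, 7, 2, 12, 10, 1, 11]  (not all equal)
t=4: [24, 33, 27, 38, 37, 25, 31, 26, 37, 34, 25, 36]  (not all equal)
t=5: [54, 12, 45, 4, 4, 54, 11, 44, 4, 13, 43, 3]  (not all equal)
t=6: [14, 30, 18, 30, 29, 14, 29, 16, 29, 29, 15, 28]  (not all equal)
t=7: [41, 30, 34, 33, 47, 41, 44, 45, 36, 44, 45, 58]  (not all equal)
t=8: [7, 3, 3, 5, 11, 7, 10, 10, 5, 9, 10, 13]  (not all equal)
t=9: [30, 28, 27, 31, 34, 30, 34, 34, 30, 33, 34, 35]  (not all equal)
t=10: [11, 36, 35, 0, 1, 11, 12, 1, 11, 1, 1, 2]  (not all equal)
t=11: [27, 16, 15, 25, 24, 27, 26, 26, 25, 23, 28, 29]  (not all equal)
t=12: [54, 47, 47, 53, 54, 53, 54, 55, 52, 53, 56, 56]  (not all equal)
t=13: [16, 13, 13, 16, 17, 15, 16, 17, 15, 16, 18, 17]  (not all equal)
t=14: [42, 40, 40, 43, 43, 42, 42, 43, 42, 43, 44, 43]  (not all equal)
t=15: [8, 7, 7, 8, 9, 8, 8, 9, 8, 9, 9, 8]  (not all equal)
t=16: [32, 31, 31, 33, 33, 32, 32, 33, 32, 33, 33, 33]  (not all equal)
t=17: [1, 0, 0, 1, 2, 1, 1, 1, 1, 2, 1, 1]  (not all equal)
t=18: [23, 23, 23, 24, 24, 23, 23, 24, 23, 24, 24, 24]  (not all equal)
t=19: [52, 52, 52, 52, 53, 52, 52, 52, 52, 53, 52, 52]  (not all equal)
t=20: [16, 16, 16, 16, 16, 16, 16, 16, 16, 16, 16, 16]  (all equal)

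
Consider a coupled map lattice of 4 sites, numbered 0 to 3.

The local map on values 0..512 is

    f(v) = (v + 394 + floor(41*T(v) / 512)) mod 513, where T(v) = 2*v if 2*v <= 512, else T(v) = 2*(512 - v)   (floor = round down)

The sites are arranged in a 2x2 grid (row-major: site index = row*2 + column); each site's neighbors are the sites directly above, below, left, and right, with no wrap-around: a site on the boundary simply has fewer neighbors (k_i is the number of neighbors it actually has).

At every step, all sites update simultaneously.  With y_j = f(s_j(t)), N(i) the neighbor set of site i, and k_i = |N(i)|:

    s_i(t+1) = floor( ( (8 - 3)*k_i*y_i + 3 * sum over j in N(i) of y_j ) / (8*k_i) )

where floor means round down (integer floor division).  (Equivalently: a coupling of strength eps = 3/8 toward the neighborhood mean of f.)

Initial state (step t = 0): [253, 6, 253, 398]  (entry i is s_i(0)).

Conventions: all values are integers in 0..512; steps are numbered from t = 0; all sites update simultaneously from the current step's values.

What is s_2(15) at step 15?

Simulating step by step:
t=0: [253, 6, 253, 398]
t=1: [216, 338, 197, 293]
t=2: [148, 217, 131, 197]
t=3: [63, 112, 50, 98]
t=4: [378, 188, 465, 403]
t=5: [259, 170, 329, 272]
t=6: [171, 118, 218, 178]
t=7: [77, 41, 114, 82]
t=8: [387, 457, 190, 390]
t=9: [263, 324, 171, 265]
t=10: [173, 215, 118, 174]
t=11: [78, 111, 41, 78]
t=12: [386, 187, 457, 386]
t=13: [262, 168, 323, 262]
t=14: [172, 115, 214, 172]
t=15: [76, 38, 110, 76]

Answer: s_2(15) = 110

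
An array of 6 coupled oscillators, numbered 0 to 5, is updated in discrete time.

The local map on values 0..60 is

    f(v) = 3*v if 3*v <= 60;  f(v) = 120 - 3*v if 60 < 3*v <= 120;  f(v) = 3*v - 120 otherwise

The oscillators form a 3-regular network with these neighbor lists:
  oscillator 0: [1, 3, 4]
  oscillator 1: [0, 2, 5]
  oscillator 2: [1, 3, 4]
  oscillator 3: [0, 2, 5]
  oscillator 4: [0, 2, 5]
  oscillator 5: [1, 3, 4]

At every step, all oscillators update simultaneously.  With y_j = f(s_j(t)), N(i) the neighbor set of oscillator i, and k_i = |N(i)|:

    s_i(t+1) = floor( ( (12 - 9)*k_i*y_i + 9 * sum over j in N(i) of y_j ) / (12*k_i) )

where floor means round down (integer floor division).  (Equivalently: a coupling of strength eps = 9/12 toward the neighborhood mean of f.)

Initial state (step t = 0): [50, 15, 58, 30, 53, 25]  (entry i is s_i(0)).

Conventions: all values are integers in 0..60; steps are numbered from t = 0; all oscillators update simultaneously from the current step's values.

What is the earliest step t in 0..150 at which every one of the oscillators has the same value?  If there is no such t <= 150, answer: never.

Simulating step by step:
t=0: [50, 15, 58, 30, 53, 25]  (not all equal)
t=1: [36, 43, 42, 39, 42, 39]  (not all equal)
t=2: [7, 7, 6, 6, 6, 5]  (not all equal)
t=3: [19, 18, 18, 18, 18, 18]  (not all equal)
t=4: [54, 54, 54, 54, 54, 54]  (all equal)

Answer: 4
Key observation: Synchronization is absorbing here: once all oscillators are equal they stay equal, and step 4 is the first all-equal step.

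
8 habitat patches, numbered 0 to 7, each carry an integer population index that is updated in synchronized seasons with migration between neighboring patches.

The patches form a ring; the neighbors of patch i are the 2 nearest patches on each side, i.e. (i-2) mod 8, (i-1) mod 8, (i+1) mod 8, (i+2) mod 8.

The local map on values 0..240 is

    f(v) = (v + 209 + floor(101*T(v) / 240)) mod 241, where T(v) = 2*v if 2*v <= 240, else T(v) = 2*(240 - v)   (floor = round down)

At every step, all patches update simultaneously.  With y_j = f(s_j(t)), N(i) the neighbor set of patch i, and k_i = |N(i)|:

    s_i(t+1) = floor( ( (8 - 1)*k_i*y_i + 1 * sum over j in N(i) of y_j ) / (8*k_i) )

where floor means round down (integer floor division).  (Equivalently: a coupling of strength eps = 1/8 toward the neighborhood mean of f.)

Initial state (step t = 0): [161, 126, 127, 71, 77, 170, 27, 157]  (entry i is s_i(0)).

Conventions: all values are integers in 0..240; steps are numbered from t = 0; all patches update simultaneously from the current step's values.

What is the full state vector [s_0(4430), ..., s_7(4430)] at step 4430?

Simulating step by step:
t=0: [161, 126, 127, 71, 77, 170, 27, 157]
t=1: [189, 186, 184, 107, 111, 184, 36, 188]
t=2: [193, 197, 197, 168, 169, 191, 53, 193]
t=3: [195, 200, 200, 196, 192, 195, 81, 195]
t=4: [197, 200, 200, 200, 197, 197, 127, 197]
t=5: [200, 201, 201, 201, 200, 200, 191, 200]
t=6: [200, 201, 201, 201, 200, 200, 200, 200]
t=7: [201, 201, 201, 201, 201, 201, 201, 201]
t=8: [201, 201, 201, 201, 201, 201, 201, 201]

Answer: [201, 201, 201, 201, 201, 201, 201, 201]
Key observation: The state at step 7, [201, 201, 201, 201, 201, 201, 201, 201], reappears at step 8: the system is in a cycle of period 1 from step 7 on.  Therefore the state at step 4430 equals the state at step 7 + ((4430 - 7) mod 1) = 7, which is [201, 201, 201, 201, 201, 201, 201, 201].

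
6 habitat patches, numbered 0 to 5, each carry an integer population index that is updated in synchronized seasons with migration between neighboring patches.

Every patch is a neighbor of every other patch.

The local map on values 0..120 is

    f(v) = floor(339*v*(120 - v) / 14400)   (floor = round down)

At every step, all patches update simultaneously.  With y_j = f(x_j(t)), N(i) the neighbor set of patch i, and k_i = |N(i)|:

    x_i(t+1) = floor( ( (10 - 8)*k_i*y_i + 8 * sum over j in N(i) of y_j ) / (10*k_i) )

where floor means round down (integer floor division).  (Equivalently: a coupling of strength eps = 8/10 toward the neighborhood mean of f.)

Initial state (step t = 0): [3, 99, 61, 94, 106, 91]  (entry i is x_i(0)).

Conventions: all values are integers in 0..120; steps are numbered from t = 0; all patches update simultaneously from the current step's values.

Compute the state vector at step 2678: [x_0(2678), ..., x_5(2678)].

Simulating step by step:
t=0: [3, 99, 61, 94, 106, 91]
t=1: [47, 48, 50, 49, 48, 49]
t=2: [80, 81, 81, 81, 81, 81]
t=3: [74, 74, 74, 74, 74, 74]
t=4: [80, 80, 80, 80, 80, 80]
t=5: [75, 75, 75, 75, 75, 75]
t=6: [79, 79, 79, 79, 79, 79]
t=7: [76, 76, 76, 76, 76, 76]
t=8: [78, 78, 78, 78, 78, 78]
t=9: [77, 77, 77, 77, 77, 77]
t=10: [77, 77, 77, 77, 77, 77]

Answer: [77, 77, 77, 77, 77, 77]
Key observation: The state at step 9, [77, 77, 77, 77, 77, 77], reappears at step 10: the system is in a cycle of period 1 from step 9 on.  Therefore the state at step 2678 equals the state at step 9 + ((2678 - 9) mod 1) = 9, which is [77, 77, 77, 77, 77, 77].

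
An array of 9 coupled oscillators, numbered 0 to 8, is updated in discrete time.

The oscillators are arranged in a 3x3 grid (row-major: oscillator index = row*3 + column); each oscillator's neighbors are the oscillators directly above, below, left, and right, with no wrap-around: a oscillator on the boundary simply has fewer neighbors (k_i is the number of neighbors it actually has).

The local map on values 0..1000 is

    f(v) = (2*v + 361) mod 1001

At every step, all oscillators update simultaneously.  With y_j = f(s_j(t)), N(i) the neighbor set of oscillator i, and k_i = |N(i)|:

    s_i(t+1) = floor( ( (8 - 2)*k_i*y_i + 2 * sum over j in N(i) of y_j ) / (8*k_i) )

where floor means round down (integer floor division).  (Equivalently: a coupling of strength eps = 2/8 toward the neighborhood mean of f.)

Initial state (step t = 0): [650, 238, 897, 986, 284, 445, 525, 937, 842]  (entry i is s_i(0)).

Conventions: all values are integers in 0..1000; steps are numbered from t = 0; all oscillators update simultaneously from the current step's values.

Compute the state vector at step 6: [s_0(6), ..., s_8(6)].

Answer: [321, 664, 629, 734, 829, 662, 843, 698, 257]

Derivation:
t=0: [650, 238, 897, 986, 284, 445, 525, 937, 842]
t=1: [641, 772, 250, 414, 799, 281, 378, 289, 92]
t=2: [618, 883, 874, 284, 903, 889, 227, 839, 641]
t=3: [578, 166, 113, 828, 200, 178, 732, 162, 503]
t=4: [475, 675, 616, 186, 702, 680, 705, 676, 449]
t=5: [412, 671, 622, 703, 752, 674, 758, 683, 372]
t=6: [321, 664, 629, 734, 829, 662, 843, 698, 257]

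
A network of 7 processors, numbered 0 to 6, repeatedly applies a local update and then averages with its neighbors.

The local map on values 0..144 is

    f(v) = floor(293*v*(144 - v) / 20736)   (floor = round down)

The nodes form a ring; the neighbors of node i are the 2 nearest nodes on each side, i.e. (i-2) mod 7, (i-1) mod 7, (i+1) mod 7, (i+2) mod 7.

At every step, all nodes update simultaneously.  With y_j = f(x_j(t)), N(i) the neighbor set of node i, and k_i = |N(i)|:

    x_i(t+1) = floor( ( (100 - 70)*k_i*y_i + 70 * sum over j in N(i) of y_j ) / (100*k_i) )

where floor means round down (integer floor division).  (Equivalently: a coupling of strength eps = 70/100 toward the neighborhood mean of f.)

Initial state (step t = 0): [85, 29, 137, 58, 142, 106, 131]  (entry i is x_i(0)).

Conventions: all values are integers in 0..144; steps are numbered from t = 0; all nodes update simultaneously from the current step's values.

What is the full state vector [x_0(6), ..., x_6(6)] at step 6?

Simulating step by step:
t=0: [85, 29, 137, 58, 142, 106, 131]
t=1: [45, 45, 37, 42, 29, 46, 38]
t=2: [59, 59, 56, 57, 55, 58, 57]
t=3: [69, 69, 69, 69, 69, 69, 69]
t=4: [73, 73, 73, 73, 73, 73, 73]
t=5: [73, 73, 73, 73, 73, 73, 73]
t=6: [73, 73, 73, 73, 73, 73, 73]

Answer: [73, 73, 73, 73, 73, 73, 73]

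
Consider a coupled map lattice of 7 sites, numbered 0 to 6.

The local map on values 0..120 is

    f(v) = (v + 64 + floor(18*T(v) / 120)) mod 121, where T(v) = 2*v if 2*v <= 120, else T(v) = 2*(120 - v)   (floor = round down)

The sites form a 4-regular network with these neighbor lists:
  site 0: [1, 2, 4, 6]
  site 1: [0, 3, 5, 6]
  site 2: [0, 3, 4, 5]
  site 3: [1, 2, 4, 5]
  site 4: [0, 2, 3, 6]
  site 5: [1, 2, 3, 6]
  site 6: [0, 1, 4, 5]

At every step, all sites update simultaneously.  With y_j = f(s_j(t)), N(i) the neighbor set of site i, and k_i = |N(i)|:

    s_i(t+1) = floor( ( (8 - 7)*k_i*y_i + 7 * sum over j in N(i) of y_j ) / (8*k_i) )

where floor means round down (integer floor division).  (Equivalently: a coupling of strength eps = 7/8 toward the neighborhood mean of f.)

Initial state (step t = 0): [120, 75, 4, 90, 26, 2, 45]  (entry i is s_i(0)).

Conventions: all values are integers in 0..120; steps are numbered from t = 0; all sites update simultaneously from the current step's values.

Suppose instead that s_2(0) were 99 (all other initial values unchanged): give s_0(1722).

Answer: s_0(1722) = 104
Key observation: The state at step 9, [9, 9, 9, 9, 9, 9, 9], reappears at step 14: the system is in a cycle of period 5 from step 9 on.  Therefore the state at step 1722 equals the state at step 9 + ((1722 - 9) mod 5) = 12, which is [104, 104, 104, 104, 104, 104, 104].

Derivation:
t=0: [120, 75, 99, 90, 26, 2, 45]
t=1: [46, 41, 64, 58, 45, 34, 56]
t=2: [34, 45, 31, 56, 12, 51, 51]
t=3: [55, 30, 59, 44, 61, 29, 44]
t=4: [33, 38, 32, 53, 9, 39, 52]
t=5: [79, 66, 80, 90, 60, 66, 90]
t=6: [31, 34, 31, 28, 36, 34, 28]
t=7: [105, 103, 105, 106, 103, 103, 106]
t=8: [51, 52, 51, 51, 52, 52, 51]
t=9: [9, 9, 9, 9, 9, 9, 9]
t=10: [75, 75, 75, 75, 75, 75, 75]
t=11: [31, 31, 31, 31, 31, 31, 31]
t=12: [104, 104, 104, 104, 104, 104, 104]
t=13: [51, 51, 51, 51, 51, 51, 51]
t=14: [9, 9, 9, 9, 9, 9, 9]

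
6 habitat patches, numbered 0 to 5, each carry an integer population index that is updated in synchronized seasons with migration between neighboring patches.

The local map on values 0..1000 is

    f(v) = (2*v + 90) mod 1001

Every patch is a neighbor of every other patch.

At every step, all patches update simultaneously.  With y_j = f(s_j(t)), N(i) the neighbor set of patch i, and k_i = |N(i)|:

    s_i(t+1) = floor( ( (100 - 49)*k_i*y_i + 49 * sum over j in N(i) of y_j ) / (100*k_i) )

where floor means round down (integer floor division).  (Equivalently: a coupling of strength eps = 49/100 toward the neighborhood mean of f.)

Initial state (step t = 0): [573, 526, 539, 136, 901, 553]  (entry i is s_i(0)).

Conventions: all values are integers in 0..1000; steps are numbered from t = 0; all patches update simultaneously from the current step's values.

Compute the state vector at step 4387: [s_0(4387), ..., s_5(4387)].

Simulating step by step:
t=0: [573, 526, 539, 136, 901, 553]
t=1: [291, 253, 263, 344, 562, 275]
t=2: [621, 590, 598, 665, 432, 608]
t=3: [387, 362, 368, 423, 644, 376]
t=4: [812, 791, 796, 842, 611, 803]
t=5: [670, 653, 657, 695, 504, 663]
t=6: [394, 380, 383, 414, 257, 388]
t=7: [848, 837, 839, 865, 736, 844]
t=8: [761, 752, 754, 775, 669, 758]
t=9: [591, 584, 586, 603, 516, 589]
t=10: [255, 250, 251, 265, 194, 254]
t=11: [588, 583, 584, 596, 537, 587]
t=12: [254, 250, 251, 261, 212, 253]
t=13: [589, 586, 587, 595, 554, 588]
t=14: [260, 257, 258, 265, 231, 259]
t=15: [604, 601, 602, 608, 580, 603]
t=16: [291, 289, 290, 295, 272, 291]
t=17: [668, 666, 667, 671, 652, 668]
t=18: [421, 420, 421, 424, 408, 421]
t=19: [929, 929, 929, 932, 919, 929]
t=20: [945, 945, 945, 948, 937, 945]
t=21: [978, 978, 978, 980, 971, 978]
t=22: [43, 43, 43, 44, 37, 43]
t=23: [175, 175, 175, 175, 170, 175]
t=24: [439, 439, 439, 439, 434, 439]
t=25: [967, 967, 967, 967, 962, 967]
t=26: [21, 21, 21, 21, 16, 21]
t=27: [131, 131, 131, 131, 126, 131]
t=28: [351, 351, 351, 351, 346, 351]
t=29: [791, 791, 791, 791, 786, 791]
t=30: [670, 670, 670, 670, 665, 670]
t=31: [428, 428, 428, 428, 423, 428]
t=32: [945, 945, 945, 945, 940, 945]
t=33: [978, 978, 978, 978, 973, 978]
t=34: [43, 43, 43, 43, 38, 43]
t=35: [175, 175, 175, 175, 170, 175]

Answer: [428, 428, 428, 428, 423, 428]
Key observation: The state at step 23, [175, 175, 175, 175, 170, 175], reappears at step 35: the system is in a cycle of period 12 from step 23 on.  Therefore the state at step 4387 equals the state at step 23 + ((4387 - 23) mod 12) = 31, which is [428, 428, 428, 428, 423, 428].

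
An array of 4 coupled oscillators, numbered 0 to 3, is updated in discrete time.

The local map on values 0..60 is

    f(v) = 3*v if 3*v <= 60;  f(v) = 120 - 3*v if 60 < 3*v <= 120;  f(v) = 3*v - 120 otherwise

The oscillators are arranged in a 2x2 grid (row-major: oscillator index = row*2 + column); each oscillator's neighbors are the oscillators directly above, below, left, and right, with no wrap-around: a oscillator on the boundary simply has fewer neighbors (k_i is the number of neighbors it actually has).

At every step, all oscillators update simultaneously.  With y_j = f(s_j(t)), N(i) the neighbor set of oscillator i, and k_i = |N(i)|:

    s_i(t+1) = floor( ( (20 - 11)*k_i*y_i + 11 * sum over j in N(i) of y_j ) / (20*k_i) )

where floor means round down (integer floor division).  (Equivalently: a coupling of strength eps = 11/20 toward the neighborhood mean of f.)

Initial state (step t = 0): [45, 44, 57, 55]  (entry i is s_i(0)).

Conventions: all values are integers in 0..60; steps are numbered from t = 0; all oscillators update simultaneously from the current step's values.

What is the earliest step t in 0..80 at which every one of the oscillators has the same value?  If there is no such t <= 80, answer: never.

Answer: 8
Key observation: Synchronization is absorbing here: once all oscillators are equal they stay equal, and step 8 is the first all-equal step.

Derivation:
t=0: [45, 44, 57, 55]  (not all equal)
t=1: [24, 21, 39, 37]  (not all equal)
t=2: [38, 41, 17, 20]  (not all equal)
t=3: [17, 19, 41, 41]  (not all equal)
t=4: [39, 40, 16, 17]  (not all equal)
t=5: [14, 14, 36, 36]  (not all equal)
t=6: [33, 33, 20, 20]  (not all equal)
t=7: [31, 31, 49, 49]  (not all equal)
t=8: [27, 27, 27, 27]  (all equal)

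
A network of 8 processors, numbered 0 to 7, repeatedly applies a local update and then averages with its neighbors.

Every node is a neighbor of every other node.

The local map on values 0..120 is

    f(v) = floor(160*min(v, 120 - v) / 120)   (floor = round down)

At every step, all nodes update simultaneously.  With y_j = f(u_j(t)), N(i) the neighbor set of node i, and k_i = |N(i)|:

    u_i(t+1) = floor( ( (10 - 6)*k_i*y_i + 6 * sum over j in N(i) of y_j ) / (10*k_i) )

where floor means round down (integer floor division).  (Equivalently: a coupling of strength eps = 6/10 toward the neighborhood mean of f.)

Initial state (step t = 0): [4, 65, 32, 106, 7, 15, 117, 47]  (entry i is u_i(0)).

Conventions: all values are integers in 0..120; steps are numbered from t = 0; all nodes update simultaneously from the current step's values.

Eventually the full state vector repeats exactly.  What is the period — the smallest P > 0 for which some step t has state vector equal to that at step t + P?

Simulating step by step:
t=0: [4, 65, 32, 106, 7, 15, 117, 47]
t=1: [21, 42, 33, 25, 22, 26, 21, 39]
t=2: [34, 43, 39, 36, 35, 36, 34, 42]
t=3: [48, 51, 50, 49, 48, 49, 48, 51]
t=4: [65, 66, 65, 65, 65, 65, 65, 66]
t=5: [72, 72, 72, 72, 72, 72, 72, 72]
t=6: [64, 64, 64, 64, 64, 64, 64, 64]
t=7: [74, 74, 74, 74, 74, 74, 74, 74]
t=8: [61, 61, 61, 61, 61, 61, 61, 61]
t=9: [78, 78, 78, 78, 78, 78, 78, 78]
t=10: [56, 56, 56, 56, 56, 56, 56, 56]
t=11: [74, 74, 74, 74, 74, 74, 74, 74]

Answer: 4
Key observation: The state at step 7, [74, 74, 74, 74, 74, 74, 74, 74], reappears at step 11 — and no state repeats earlier — so the cycle the system enters has period 4.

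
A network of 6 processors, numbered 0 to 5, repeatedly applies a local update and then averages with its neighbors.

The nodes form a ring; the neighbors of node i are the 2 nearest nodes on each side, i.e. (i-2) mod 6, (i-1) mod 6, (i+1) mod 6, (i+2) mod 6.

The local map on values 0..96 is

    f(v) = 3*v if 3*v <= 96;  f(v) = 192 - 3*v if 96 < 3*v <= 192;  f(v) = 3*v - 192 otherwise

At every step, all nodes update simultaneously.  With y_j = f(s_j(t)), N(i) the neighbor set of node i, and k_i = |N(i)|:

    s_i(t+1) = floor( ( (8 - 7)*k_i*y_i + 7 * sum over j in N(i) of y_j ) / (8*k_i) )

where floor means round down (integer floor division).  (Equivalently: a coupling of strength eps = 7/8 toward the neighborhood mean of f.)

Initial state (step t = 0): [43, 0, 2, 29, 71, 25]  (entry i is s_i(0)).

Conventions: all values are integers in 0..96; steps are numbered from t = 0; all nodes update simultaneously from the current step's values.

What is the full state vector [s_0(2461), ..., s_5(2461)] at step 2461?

Simulating step by step:
t=0: [43, 0, 2, 29, 71, 25]
t=1: [30, 50, 38, 33, 53, 46]
t=2: [56, 74, 66, 56, 73, 63]
t=3: [17, 16, 23, 17, 15, 23]
t=4: [56, 58, 51, 56, 58, 51]
t=5: [27, 29, 23, 27, 29, 23]
t=6: [78, 76, 82, 78, 76, 82]
t=7: [44, 46, 40, 44, 46, 40]
t=8: [62, 64, 58, 62, 64, 58]
t=9: [8, 10, 4, 8, 10, 4]
t=10: [21, 19, 25, 21, 19, 25]
t=11: [65, 67, 61, 65, 67, 61]
t=12: [8, 6, 6, 8, 6, 6]
t=13: [18, 20, 20, 18, 20, 20]
t=14: [59, 57, 57, 59, 57, 57]
t=15: [20, 18, 18, 20, 18, 18]
t=16: [54, 56, 56, 54, 56, 56]
t=17: [24, 26, 26, 24, 26, 26]
t=18: [77, 75, 75, 77, 75, 75]
t=19: [33, 35, 35, 33, 35, 35]
t=20: [87, 89, 89, 87, 89, 89]
t=21: [74, 72, 72, 74, 72, 72]
t=22: [24, 26, 26, 24, 26, 26]

Answer: [74, 72, 72, 74, 72, 72]
Key observation: The state at step 17, [24, 26, 26, 24, 26, 26], reappears at step 22: the system is in a cycle of period 5 from step 17 on.  Therefore the state at step 2461 equals the state at step 17 + ((2461 - 17) mod 5) = 21, which is [74, 72, 72, 74, 72, 72].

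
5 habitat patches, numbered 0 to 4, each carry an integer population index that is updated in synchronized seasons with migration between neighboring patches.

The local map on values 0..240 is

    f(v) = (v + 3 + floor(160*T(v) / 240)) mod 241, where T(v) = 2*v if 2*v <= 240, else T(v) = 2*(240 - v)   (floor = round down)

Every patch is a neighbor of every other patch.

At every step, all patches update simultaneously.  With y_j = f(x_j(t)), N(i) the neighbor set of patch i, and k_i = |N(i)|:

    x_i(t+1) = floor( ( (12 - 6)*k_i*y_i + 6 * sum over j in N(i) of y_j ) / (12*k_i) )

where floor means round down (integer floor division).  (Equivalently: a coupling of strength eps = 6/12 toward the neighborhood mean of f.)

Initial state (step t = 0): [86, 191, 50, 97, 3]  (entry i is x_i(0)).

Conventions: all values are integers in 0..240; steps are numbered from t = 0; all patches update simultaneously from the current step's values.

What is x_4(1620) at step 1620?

Answer: x_4(1620) = 145
Key observation: The state at step 7, [147, 90, 147, 147, 90], reappears at step 9: the system is in a cycle of period 2 from step 7 on.  Therefore the state at step 1620 equals the state at step 7 + ((1620 - 7) mod 2) = 8, which is [78, 145, 78, 78, 145].

Derivation:
t=0: [86, 191, 50, 97, 3]
t=1: [148, 79, 117, 158, 76]
t=2: [69, 128, 71, 68, 125]
t=3: [133, 86, 134, 131, 86]
t=4: [78, 140, 78, 79, 140]
t=5: [147, 91, 147, 148, 91]
t=6: [78, 146, 78, 78, 146]
t=7: [147, 90, 147, 147, 90]
t=8: [78, 145, 78, 78, 145]
t=9: [147, 90, 147, 147, 90]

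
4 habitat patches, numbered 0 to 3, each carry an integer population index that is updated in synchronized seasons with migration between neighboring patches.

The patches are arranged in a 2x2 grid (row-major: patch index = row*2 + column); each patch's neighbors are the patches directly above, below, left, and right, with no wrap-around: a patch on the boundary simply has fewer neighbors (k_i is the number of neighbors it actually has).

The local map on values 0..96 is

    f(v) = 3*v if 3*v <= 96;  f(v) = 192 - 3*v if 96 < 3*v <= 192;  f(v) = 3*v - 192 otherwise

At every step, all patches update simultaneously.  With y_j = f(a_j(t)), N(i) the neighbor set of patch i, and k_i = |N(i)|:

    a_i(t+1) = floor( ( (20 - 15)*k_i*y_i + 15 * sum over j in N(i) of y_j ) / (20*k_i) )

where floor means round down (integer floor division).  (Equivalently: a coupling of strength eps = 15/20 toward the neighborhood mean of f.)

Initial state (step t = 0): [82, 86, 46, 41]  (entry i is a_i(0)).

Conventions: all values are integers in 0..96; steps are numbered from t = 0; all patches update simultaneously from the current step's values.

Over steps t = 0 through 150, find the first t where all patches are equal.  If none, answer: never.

Answer: never
Key observation: The state at step 13 reappears at step 19 — the system is in a cycle of period 6 from step 13 on.  No step 0..19 is synchronized, and the cycle repeats forever, so no step up to 150 (or ever) has all patches equal.

Derivation:
t=0: [82, 86, 46, 41]  (not all equal)
t=1: [58, 62, 59, 62]  (not all equal)
t=2: [12, 10, 12, 9]  (not all equal)
t=3: [33, 31, 32, 31]  (not all equal)
t=4: [94, 93, 93, 94]  (not all equal)
t=5: [87, 89, 89, 87]  (not all equal)
t=6: [73, 70, 70, 73]  (not all equal)
t=7: [20, 24, 24, 20]  (not all equal)
t=8: [69, 63, 63, 69]  (not all equal)
t=9: [6, 12, 12, 6]  (not all equal)
t=10: [31, 22, 22, 31]  (not all equal)
t=11: [72, 86, 86, 72]  (not all equal)
t=12: [55, 34, 34, 55]  (not all equal)
t=13: [74, 42, 42, 74]  (not all equal)
t=14: [57, 39, 39, 57]  (not all equal)
t=15: [61, 34, 34, 61]  (not all equal)
t=16: [69, 29, 29, 69]  (not all equal)
t=17: [69, 33, 33, 69]  (not all equal)
t=18: [73, 34, 34, 73]  (not all equal)
t=19: [74, 42, 42, 74]  (not all equal)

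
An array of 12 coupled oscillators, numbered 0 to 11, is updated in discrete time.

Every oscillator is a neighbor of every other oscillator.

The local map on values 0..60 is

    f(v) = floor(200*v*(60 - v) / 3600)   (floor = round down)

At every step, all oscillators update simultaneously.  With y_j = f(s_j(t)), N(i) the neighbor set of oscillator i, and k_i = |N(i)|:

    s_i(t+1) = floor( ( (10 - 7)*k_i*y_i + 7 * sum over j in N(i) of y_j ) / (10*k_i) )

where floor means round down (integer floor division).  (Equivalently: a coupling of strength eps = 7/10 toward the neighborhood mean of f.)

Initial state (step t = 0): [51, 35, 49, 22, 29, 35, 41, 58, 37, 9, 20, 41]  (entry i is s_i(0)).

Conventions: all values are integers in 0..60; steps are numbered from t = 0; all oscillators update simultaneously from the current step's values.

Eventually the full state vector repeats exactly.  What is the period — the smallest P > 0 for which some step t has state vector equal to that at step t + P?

Simulating step by step:
t=0: [51, 35, 49, 22, 29, 35, 41, 58, 37, 9, 20, 41]
t=1: [34, 40, 35, 39, 40, 40, 38, 30, 39, 34, 39, 38]
t=2: [46, 45, 46, 45, 45, 45, 46, 47, 45, 46, 45, 46]
t=3: [35, 36, 35, 36, 36, 36, 35, 35, 36, 35, 36, 35]
t=4: [48, 48, 48, 48, 48, 48, 48, 48, 48, 48, 48, 48]
t=5: [32, 32, 32, 32, 32, 32, 32, 32, 32, 32, 32, 32]
t=6: [49, 49, 49, 49, 49, 49, 49, 49, 49, 49, 49, 49]
t=7: [29, 29, 29, 29, 29, 29, 29, 29, 29, 29, 29, 29]
t=8: [49, 49, 49, 49, 49, 49, 49, 49, 49, 49, 49, 49]

Answer: 2
Key observation: The state at step 6, [49, 49, 49, 49, 49, 49, 49, 49, 49, 49, 49, 49], reappears at step 8 — and no state repeats earlier — so the cycle the system enters has period 2.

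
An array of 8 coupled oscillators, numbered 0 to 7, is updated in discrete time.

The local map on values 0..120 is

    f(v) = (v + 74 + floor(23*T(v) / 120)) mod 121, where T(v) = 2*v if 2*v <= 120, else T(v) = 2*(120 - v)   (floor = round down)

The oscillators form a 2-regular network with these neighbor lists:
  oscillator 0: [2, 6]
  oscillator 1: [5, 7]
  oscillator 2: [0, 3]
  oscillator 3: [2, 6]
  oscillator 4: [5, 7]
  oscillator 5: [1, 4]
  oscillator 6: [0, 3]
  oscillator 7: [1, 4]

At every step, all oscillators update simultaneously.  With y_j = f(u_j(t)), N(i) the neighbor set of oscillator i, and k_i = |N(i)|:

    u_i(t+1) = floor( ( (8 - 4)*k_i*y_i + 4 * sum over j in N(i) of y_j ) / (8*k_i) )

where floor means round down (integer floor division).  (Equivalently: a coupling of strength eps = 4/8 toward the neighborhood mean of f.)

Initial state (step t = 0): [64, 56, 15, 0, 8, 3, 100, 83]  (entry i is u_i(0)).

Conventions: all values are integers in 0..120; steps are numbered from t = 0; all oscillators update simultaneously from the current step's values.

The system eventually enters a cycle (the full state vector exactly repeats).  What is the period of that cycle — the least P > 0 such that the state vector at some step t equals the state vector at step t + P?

Simulating step by step:
t=0: [64, 56, 15, 0, 8, 3, 100, 83]
t=1: [57, 47, 75, 75, 74, 67, 58, 53]
t=2: [35, 25, 41, 42, 38, 35, 35, 28]
t=3: [3, 82, 7, 8, 30, 28, 3, 84]
t=4: [79, 65, 82, 82, 98, 97, 79, 66]
t=5: [47, 43, 48, 48, 53, 53, 47, 44]
t=6: [18, 15, 18, 18, 22, 22, 18, 16]
t=7: [98, 97, 98, 98, 102, 101, 98, 97]
t=8: [59, 58, 59, 59, 60, 60, 59, 58]
t=9: [34, 33, 34, 34, 35, 35, 34, 33]
t=10: [0, 89, 0, 0, 30, 30, 0, 89]
t=11: [74, 68, 74, 74, 99, 99, 74, 68]
t=12: [44, 45, 44, 44, 55, 55, 44, 45]
t=13: [13, 18, 13, 13, 25, 25, 13, 18]
t=14: [91, 100, 91, 91, 105, 105, 91, 100]
t=15: [55, 60, 55, 55, 62, 62, 55, 60]
t=16: [29, 36, 29, 29, 36, 36, 29, 36]
t=17: [114, 2, 114, 114, 2, 2, 114, 2]
t=18: [69, 76, 69, 69, 76, 76, 69, 76]
t=19: [41, 45, 41, 41, 45, 45, 41, 45]
t=20: [9, 15, 9, 9, 15, 15, 9, 15]
t=21: [86, 94, 86, 86, 94, 94, 86, 94]
t=22: [52, 56, 52, 52, 56, 56, 52, 56]
t=23: [24, 30, 24, 24, 30, 30, 24, 30]
t=24: [107, 115, 107, 107, 115, 115, 107, 115]
t=25: [64, 69, 64, 64, 69, 69, 64, 69]
t=26: [38, 41, 38, 38, 41, 41, 38, 41]
t=27: [5, 9, 5, 5, 9, 9, 5, 9]
t=28: [80, 86, 80, 80, 86, 86, 80, 86]
t=29: [48, 52, 48, 48, 52, 52, 48, 52]
t=30: [19, 24, 19, 19, 24, 24, 19, 24]
t=31: [100, 107, 100, 100, 107, 107, 100, 107]
t=32: [60, 64, 60, 60, 64, 64, 60, 64]
t=33: [36, 38, 36, 36, 38, 38, 36, 38]
t=34: [2, 5, 2, 2, 5, 5, 2, 5]
t=35: [76, 80, 76, 76, 80, 80, 76, 80]
t=36: [45, 48, 45, 45, 48, 48, 45, 48]
t=37: [15, 19, 15, 15, 19, 19, 15, 19]
t=38: [94, 100, 94, 94, 100, 100, 94, 100]
t=39: [56, 60, 56, 56, 60, 60, 56, 60]
t=40: [30, 36, 30, 30, 36, 36, 30, 36]
t=41: [115, 2, 115, 115, 2, 2, 115, 2]
t=42: [69, 76, 69, 69, 76, 76, 69, 76]

Answer: 24
Key observation: The state at step 18, [69, 76, 69, 69, 76, 76, 69, 76], reappears at step 42 — and no state repeats earlier — so the cycle the system enters has period 24.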